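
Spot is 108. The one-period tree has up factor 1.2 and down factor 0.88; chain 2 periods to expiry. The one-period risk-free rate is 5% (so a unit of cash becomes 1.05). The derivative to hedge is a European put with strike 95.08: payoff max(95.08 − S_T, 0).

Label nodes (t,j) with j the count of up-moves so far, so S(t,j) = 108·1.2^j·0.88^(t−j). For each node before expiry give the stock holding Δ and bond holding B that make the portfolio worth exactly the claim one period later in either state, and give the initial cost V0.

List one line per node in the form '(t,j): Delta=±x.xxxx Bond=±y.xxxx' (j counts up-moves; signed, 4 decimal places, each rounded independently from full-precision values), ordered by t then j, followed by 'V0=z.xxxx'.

Since d<R<u, set p* = (R−d)/(u−d) = 0.5313; price each node as the discounted p*-expectation of its children.
At expiry t=2: V(2,0)=11.4448, V(2,1)=0.0000, V(2,2)=0.0000
(1,0): S=95.0400. Δ = (V_up−V_dn)/(S_up−S_dn) = (0.0000−11.4448)/(114.0480−83.6352) = -0.3763. V = [p*·0.0000 + (1−p*)·11.4448]/1.05 = 5.1093. B = V − Δ·S = 40.8743.
(1,1): S=129.6000. Δ = (V_up−V_dn)/(S_up−S_dn) = (0.0000−0.0000)/(155.5200−114.0480) = 0.0000. V = [p*·0.0000 + (1−p*)·0.0000]/1.05 = 0.0000. B = V − Δ·S = 0.0000.
(0,0): S=108.0000. Δ = (V_up−V_dn)/(S_up−S_dn) = (0.0000−5.1093)/(129.6000−95.0400) = -0.1478. V = [p*·0.0000 + (1−p*)·5.1093]/1.05 = 2.2809. B = V − Δ·S = 18.2474.
The time-0 hedge costs 2.2809, which is the no-arbitrage price.

(0,0): Delta=-0.1478 Bond=18.2474
(1,0): Delta=-0.3763 Bond=40.8743
(1,1): Delta=0.0000 Bond=0.0000
V0=2.2809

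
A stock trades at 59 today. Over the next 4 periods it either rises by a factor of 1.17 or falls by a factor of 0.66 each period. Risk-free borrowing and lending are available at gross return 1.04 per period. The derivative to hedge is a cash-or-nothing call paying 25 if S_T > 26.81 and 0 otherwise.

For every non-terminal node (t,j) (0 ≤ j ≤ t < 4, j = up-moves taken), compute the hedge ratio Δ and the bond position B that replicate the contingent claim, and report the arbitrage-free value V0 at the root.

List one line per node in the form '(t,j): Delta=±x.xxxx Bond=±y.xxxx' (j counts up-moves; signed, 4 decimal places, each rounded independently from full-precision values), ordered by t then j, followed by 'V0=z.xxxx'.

The replicating-portfolio and risk-neutral prices coincide; use p* = (1.04−0.66)/(1.17−0.66) = 0.7451 for the latter.
Terminal payoffs: V(4,0)=0.0000, V(4,1)=0.0000, V(4,2)=25.0000, V(4,3)=25.0000, V(4,4)=25.0000
(3,0): S=16.9623. Δ = (V_up−V_dn)/(S_up−S_dn) = (0.0000−0.0000)/(19.8458−11.1951) = 0.0000. V = [p*·0.0000 + (1−p*)·0.0000]/1.04 = 0.0000. B = V − Δ·S = 0.0000.
(3,1): S=30.0695. Δ = (V_up−V_dn)/(S_up−S_dn) = (25.0000−0.0000)/(35.1813−19.8458) = 1.6302. V = [p*·25.0000 + (1−p*)·0.0000]/1.04 = 17.9110. B = V − Δ·S = -31.1086.
(3,2): S=53.3050. Δ = (V_up−V_dn)/(S_up−S_dn) = (25.0000−25.0000)/(62.3668−35.1813) = 0.0000. V = [p*·25.0000 + (1−p*)·25.0000]/1.04 = 24.0385. B = V − Δ·S = 24.0385.
(3,3): S=94.4952. Δ = (V_up−V_dn)/(S_up−S_dn) = (25.0000−25.0000)/(110.5593−62.3668) = 0.0000. V = [p*·25.0000 + (1−p*)·25.0000]/1.04 = 24.0385. B = V − Δ·S = 24.0385.
(2,0): S=25.7004. Δ = (V_up−V_dn)/(S_up−S_dn) = (17.9110−0.0000)/(30.0695−16.9623) = 1.3665. V = [p*·17.9110 + (1−p*)·0.0000]/1.04 = 12.8322. B = V − Δ·S = -22.2875.
(2,1): S=45.5598. Δ = (V_up−V_dn)/(S_up−S_dn) = (24.0385−17.9110)/(53.3050−30.0695) = 0.2637. V = [p*·24.0385 + (1−p*)·17.9110]/1.04 = 21.6121. B = V − Δ·S = 9.5975.
(2,2): S=80.7651. Δ = (V_up−V_dn)/(S_up−S_dn) = (24.0385−24.0385)/(94.4952−53.3050) = 0.0000. V = [p*·24.0385 + (1−p*)·24.0385]/1.04 = 23.1139. B = V − Δ·S = 23.1139.
(1,0): S=38.9400. Δ = (V_up−V_dn)/(S_up−S_dn) = (21.6121−12.8322)/(45.5598−25.7004) = 0.4421. V = [p*·21.6121 + (1−p*)·12.8322]/1.04 = 18.6289. B = V − Δ·S = 1.4134.
(1,1): S=69.0300. Δ = (V_up−V_dn)/(S_up−S_dn) = (23.1139−21.6121)/(80.7651−45.5598) = 0.0427. V = [p*·23.1139 + (1−p*)·21.6121]/1.04 = 21.8568. B = V − Δ·S = 18.9121.
(0,0): S=59.0000. Δ = (V_up−V_dn)/(S_up−S_dn) = (21.8568−18.6289)/(69.0300−38.9400) = 0.1073. V = [p*·21.8568 + (1−p*)·18.6289]/1.04 = 20.2250. B = V − Δ·S = 13.8958.
Check: Δ(0,0)·S0 + B(0,0) = 20.2250 = V0.

(0,0): Delta=0.1073 Bond=13.8958
(1,0): Delta=0.4421 Bond=1.4134
(1,1): Delta=0.0427 Bond=18.9121
(2,0): Delta=1.3665 Bond=-22.2875
(2,1): Delta=0.2637 Bond=9.5975
(2,2): Delta=0.0000 Bond=23.1139
(3,0): Delta=0.0000 Bond=0.0000
(3,1): Delta=1.6302 Bond=-31.1086
(3,2): Delta=0.0000 Bond=24.0385
(3,3): Delta=0.0000 Bond=24.0385
V0=20.2250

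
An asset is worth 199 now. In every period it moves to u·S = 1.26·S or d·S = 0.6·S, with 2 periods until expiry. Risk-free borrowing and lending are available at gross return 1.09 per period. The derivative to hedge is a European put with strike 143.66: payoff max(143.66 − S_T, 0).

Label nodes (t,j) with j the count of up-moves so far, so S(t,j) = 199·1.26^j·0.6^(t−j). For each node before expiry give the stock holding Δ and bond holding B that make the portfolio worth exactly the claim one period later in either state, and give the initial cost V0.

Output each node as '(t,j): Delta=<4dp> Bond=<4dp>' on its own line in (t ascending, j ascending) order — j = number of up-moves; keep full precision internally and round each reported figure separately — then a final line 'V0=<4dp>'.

(0,0): Delta=-0.1296 Bond=29.8079
(1,0): Delta=-0.9139 Bond=126.1401
(1,1): Delta=0.0000 Bond=0.0000
V0=4.0217

Under the risk-neutral measure, an up-move has probability p* = (R−d)/(u−d) = 0.7424 and values discount at R = 1.09.
Terminal values V(2,·): V(2,0)=72.0200, V(2,1)=0.0000, V(2,2)=0.0000
  t=1,j=0: stock 119.4000 → up 150.4440 (V=0.0000), down 71.6400 (V=72.0200). Price 17.0189; hedge Δ=-0.9139, bond B=126.1401.
  t=1,j=1: stock 250.7400 → up 315.9324 (V=0.0000), down 150.4440 (V=0.0000). Price 0.0000; hedge Δ=0.0000, bond B=0.0000.
  t=0,j=0: stock 199.0000 → up 250.7400 (V=0.0000), down 119.4000 (V=17.0189). Price 4.0217; hedge Δ=-0.1296, bond B=29.8079.
Each (Δ,B) replicates both successor values, so the strategy is self-financing and V0 is arbitrage-free.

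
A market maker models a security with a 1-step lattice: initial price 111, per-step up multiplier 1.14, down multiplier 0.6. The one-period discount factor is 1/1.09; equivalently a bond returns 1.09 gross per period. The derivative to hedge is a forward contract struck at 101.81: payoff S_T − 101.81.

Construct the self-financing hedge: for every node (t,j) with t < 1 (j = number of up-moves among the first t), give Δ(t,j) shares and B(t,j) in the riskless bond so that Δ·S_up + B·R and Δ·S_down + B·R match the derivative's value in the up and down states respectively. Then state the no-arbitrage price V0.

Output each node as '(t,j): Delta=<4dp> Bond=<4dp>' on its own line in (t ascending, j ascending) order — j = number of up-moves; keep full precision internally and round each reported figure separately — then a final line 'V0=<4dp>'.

Risk-neutral probability p* = (R−d)/(u−d) = (1.09−0.6)/(1.14−0.6) = 0.9074.
Terminal payoffs: V(1,0)=-35.2100, V(1,1)=24.7300
(0,0): S=111.0000. Δ = (V_up−V_dn)/(S_up−S_dn) = (24.7300−-35.2100)/(126.5400−66.6000) = 1.0000. V = [p*·24.7300 + (1−p*)·-35.2100]/1.09 = 17.5963. B = V − Δ·S = -93.4037.
Check: Δ(0,0)·S0 + B(0,0) = 17.5963 = V0.

(0,0): Delta=1.0000 Bond=-93.4037
V0=17.5963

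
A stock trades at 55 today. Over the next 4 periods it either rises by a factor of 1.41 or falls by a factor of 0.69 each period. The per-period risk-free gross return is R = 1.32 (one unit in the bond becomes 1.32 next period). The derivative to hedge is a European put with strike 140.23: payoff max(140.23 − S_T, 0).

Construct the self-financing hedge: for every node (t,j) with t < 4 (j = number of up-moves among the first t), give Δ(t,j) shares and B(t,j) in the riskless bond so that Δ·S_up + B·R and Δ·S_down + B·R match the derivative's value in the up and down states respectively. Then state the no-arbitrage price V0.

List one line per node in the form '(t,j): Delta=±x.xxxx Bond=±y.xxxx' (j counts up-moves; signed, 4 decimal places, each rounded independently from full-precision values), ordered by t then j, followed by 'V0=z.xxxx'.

Risk-neutral probability p* = (R−d)/(u−d) = (1.32−0.69)/(1.41−0.69) = 0.8750.
Terminal payoffs: V(4,0)=127.7631, V(4,1)=114.7541, V(4,2)=88.1706, V(4,3)=33.8478, V(4,4)=0.0000
(3,0): S=18.0680. Δ = (V_up−V_dn)/(S_up−S_dn) = (114.7541−127.7631)/(25.4759−12.4669) = -1.0000. V = [p*·114.7541 + (1−p*)·127.7631]/1.32 = 88.1669. B = V − Δ·S = 106.2348.
(3,1): S=36.9216. Δ = (V_up−V_dn)/(S_up−S_dn) = (88.1706−114.7541)/(52.0594−25.4759) = -1.0000. V = [p*·88.1706 + (1−p*)·114.7541]/1.32 = 69.3133. B = V − Δ·S = 106.2348.
(3,2): S=75.4484. Δ = (V_up−V_dn)/(S_up−S_dn) = (33.8478−88.1706)/(106.3822−52.0594) = -1.0000. V = [p*·33.8478 + (1−p*)·88.1706]/1.32 = 30.7865. B = V − Δ·S = 106.2348.
(3,3): S=154.1772. Δ = (V_up−V_dn)/(S_up−S_dn) = (0.0000−33.8478)/(217.3898−106.3822) = -0.3049. V = [p*·0.0000 + (1−p*)·33.8478]/1.32 = 3.2053. B = V − Δ·S = 50.2161.
(2,0): S=26.1855. Δ = (V_up−V_dn)/(S_up−S_dn) = (69.3133−88.1669)/(36.9216−18.0680) = -1.0000. V = [p*·69.3133 + (1−p*)·88.1669]/1.32 = 54.2954. B = V − Δ·S = 80.4809.
(2,1): S=53.5095. Δ = (V_up−V_dn)/(S_up−S_dn) = (30.7865−69.3133)/(75.4484−36.9216) = -1.0000. V = [p*·30.7865 + (1−p*)·69.3133]/1.32 = 26.9714. B = V − Δ·S = 80.4809.
(2,2): S=109.3455. Δ = (V_up−V_dn)/(S_up−S_dn) = (3.2053−30.7865)/(154.1772−75.4484) = -0.3503. V = [p*·3.2053 + (1−p*)·30.7865]/1.32 = 5.0401. B = V − Δ·S = 43.3473.
(1,0): S=37.9500. Δ = (V_up−V_dn)/(S_up−S_dn) = (26.9714−54.2954)/(53.5095−26.1855) = -1.0000. V = [p*·26.9714 + (1−p*)·54.2954]/1.32 = 23.0204. B = V − Δ·S = 60.9704.
(1,1): S=77.5500. Δ = (V_up−V_dn)/(S_up−S_dn) = (5.0401−26.9714)/(109.3455−53.5095) = -0.3928. V = [p*·5.0401 + (1−p*)·26.9714]/1.32 = 5.8951. B = V − Δ·S = 36.3553.
(0,0): S=55.0000. Δ = (V_up−V_dn)/(S_up−S_dn) = (5.8951−23.0204)/(77.5500−37.9500) = -0.4325. V = [p*·5.8951 + (1−p*)·23.0204]/1.32 = 6.0877. B = V − Δ·S = 29.8729.
Check: Δ(0,0)·S0 + B(0,0) = 6.0877 = V0.

(0,0): Delta=-0.4325 Bond=29.8729
(1,0): Delta=-1.0000 Bond=60.9704
(1,1): Delta=-0.3928 Bond=36.3553
(2,0): Delta=-1.0000 Bond=80.4809
(2,1): Delta=-1.0000 Bond=80.4809
(2,2): Delta=-0.3503 Bond=43.3473
(3,0): Delta=-1.0000 Bond=106.2348
(3,1): Delta=-1.0000 Bond=106.2348
(3,2): Delta=-1.0000 Bond=106.2348
(3,3): Delta=-0.3049 Bond=50.2161
V0=6.0877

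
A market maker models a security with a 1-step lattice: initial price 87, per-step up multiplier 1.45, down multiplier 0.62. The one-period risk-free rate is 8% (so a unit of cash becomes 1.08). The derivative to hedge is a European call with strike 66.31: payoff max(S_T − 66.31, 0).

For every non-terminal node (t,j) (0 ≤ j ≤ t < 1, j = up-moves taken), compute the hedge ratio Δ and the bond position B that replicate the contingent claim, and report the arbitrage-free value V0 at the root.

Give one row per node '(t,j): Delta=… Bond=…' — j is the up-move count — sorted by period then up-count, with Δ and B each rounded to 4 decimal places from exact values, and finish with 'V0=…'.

The replicating-portfolio and risk-neutral prices coincide; use p* = (1.08−0.62)/(1.45−0.62) = 0.5542 for the latter.
At expiry t=1: V(1,0)=0.0000, V(1,1)=59.8400
(0,0): S=87.0000. Δ = (V_up−V_dn)/(S_up−S_dn) = (59.8400−0.0000)/(126.1500−53.9400) = 0.8287. V = [p*·59.8400 + (1−p*)·0.0000]/1.08 = 30.7077. B = V − Δ·S = -41.3887.
Each (Δ,B) replicates both successor values, so the strategy is self-financing and V0 is arbitrage-free.

(0,0): Delta=0.8287 Bond=-41.3887
V0=30.7077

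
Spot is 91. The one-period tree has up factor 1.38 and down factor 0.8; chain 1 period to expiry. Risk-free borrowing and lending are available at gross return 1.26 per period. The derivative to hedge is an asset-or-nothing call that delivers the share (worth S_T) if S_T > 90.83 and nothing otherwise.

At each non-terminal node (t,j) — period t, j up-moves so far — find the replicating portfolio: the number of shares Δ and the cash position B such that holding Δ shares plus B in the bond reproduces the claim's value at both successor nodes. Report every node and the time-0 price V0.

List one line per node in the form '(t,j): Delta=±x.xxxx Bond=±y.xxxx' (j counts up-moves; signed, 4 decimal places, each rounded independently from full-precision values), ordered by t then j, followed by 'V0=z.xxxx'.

(0,0): Delta=2.3793 Bond=-137.4713
V0=79.0460

The replicating-portfolio and risk-neutral prices coincide; use p* = (1.26−0.8)/(1.38−0.8) = 0.7931 for the latter.
Terminal values V(1,·): V(1,0)=0.0000, V(1,1)=125.5800
  t=0,j=0: stock 91.0000 → up 125.5800 (V=125.5800), down 72.8000 (V=0.0000). Price 79.0460; hedge Δ=2.3793, bond B=-137.4713.
Root portfolio cost Δ·91+B reproduces V0=79.0460.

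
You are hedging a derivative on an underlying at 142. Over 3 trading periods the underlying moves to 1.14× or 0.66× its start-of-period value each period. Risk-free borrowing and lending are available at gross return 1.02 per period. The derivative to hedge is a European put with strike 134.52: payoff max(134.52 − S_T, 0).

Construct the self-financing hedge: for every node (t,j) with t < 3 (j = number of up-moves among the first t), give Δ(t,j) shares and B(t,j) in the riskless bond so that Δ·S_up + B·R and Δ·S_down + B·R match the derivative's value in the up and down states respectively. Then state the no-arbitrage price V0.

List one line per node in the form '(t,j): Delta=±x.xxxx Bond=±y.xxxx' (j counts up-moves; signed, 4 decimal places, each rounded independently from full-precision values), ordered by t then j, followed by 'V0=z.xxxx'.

No-arbitrage ⇒ martingale measure with p* = (R−d)/(u−d) = 0.7500.
Terminal values V(3,·): V(3,0)=93.6956, V(3,1)=64.0051, V(3,2)=12.7215, V(3,3)=0.0000
Node (2,0) S=61.8552: V=(p*·64.0051+(1−p*)·93.6956)/1.02=70.0272; Δ=(64.0051−93.6956)/(70.5149−40.8244)=-1.0000; B=V−Δ·S=131.8824
Node (2,1) S=106.8408: V=(p*·12.7215+(1−p*)·64.0051)/1.02=25.0416; Δ=(12.7215−64.0051)/(121.7985−70.5149)=-1.0000; B=V−Δ·S=131.8824
Node (2,2) S=184.5432: V=(p*·0.0000+(1−p*)·12.7215)/1.02=3.1180; Δ=(0.0000−12.7215)/(210.3792−121.7985)=-0.1436; B=V−Δ·S=29.6211
Node (1,0) S=93.7200: V=(p*·25.0416+(1−p*)·70.0272)/1.02=35.5764; Δ=(25.0416−70.0272)/(106.8408−61.8552)=-1.0000; B=V−Δ·S=129.2964
Node (1,1) S=161.8800: V=(p*·3.1180+(1−p*)·25.0416)/1.02=8.4303; Δ=(3.1180−25.0416)/(184.5432−106.8408)=-0.2821; B=V−Δ·S=54.1043
Node (0,0) S=142.0000: V=(p*·8.4303+(1−p*)·35.5764)/1.02=14.9185; Δ=(8.4303−35.5764)/(161.8800−93.7200)=-0.3983; B=V−Δ·S=71.4729
Self-financing check: at every node Δ·S+B equals the discounted successor values.

(0,0): Delta=-0.3983 Bond=71.4729
(1,0): Delta=-1.0000 Bond=129.2964
(1,1): Delta=-0.2821 Bond=54.1043
(2,0): Delta=-1.0000 Bond=131.8824
(2,1): Delta=-1.0000 Bond=131.8824
(2,2): Delta=-0.1436 Bond=29.6211
V0=14.9185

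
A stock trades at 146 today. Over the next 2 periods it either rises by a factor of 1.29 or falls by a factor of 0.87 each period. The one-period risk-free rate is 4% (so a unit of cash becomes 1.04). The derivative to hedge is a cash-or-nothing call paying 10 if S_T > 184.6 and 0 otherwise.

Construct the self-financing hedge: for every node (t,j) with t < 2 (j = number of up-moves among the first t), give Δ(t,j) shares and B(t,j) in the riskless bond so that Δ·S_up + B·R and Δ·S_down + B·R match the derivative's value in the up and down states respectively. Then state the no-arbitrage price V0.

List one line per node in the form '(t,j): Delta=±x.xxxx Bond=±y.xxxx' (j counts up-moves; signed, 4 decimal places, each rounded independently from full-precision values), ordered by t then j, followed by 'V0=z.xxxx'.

Risk-neutral probability p* = (R−d)/(u−d) = (1.04−0.87)/(1.29−0.87) = 0.4048.
Payoff layer (t=2): V(2,0)=0.0000, V(2,1)=0.0000, V(2,2)=10.0000
  t=1,j=0: stock 127.0200 → up 163.8558 (V=0.0000), down 110.5074 (V=0.0000). Price 0.0000; hedge Δ=0.0000, bond B=0.0000.
  t=1,j=1: stock 188.3400 → up 242.9586 (V=10.0000), down 163.8558 (V=0.0000). Price 3.8919; hedge Δ=0.1264, bond B=-19.9176.
  t=0,j=0: stock 146.0000 → up 188.3400 (V=3.8919), down 127.0200 (V=0.0000). Price 1.5147; hedge Δ=0.0635, bond B=-7.7518.
Self-financing check: at every node Δ·S+B equals the discounted successor values.

(0,0): Delta=0.0635 Bond=-7.7518
(1,0): Delta=0.0000 Bond=0.0000
(1,1): Delta=0.1264 Bond=-19.9176
V0=1.5147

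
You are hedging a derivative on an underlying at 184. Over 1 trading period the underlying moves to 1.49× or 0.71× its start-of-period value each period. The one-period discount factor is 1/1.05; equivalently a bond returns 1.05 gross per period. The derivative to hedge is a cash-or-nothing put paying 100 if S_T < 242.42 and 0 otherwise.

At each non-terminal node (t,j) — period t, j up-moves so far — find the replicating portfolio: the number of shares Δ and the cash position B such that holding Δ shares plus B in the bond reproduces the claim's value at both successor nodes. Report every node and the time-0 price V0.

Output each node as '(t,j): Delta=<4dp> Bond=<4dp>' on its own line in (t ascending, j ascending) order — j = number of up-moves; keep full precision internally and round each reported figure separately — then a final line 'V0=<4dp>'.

The replicating-portfolio and risk-neutral prices coincide; use p* = (1.05−0.71)/(1.49−0.71) = 0.4359 for the latter.
At expiry t=1: V(1,0)=100.0000, V(1,1)=0.0000
(0,0): S=184.0000. Δ = (V_up−V_dn)/(S_up−S_dn) = (0.0000−100.0000)/(274.1600−130.6400) = -0.6968. V = [p*·0.0000 + (1−p*)·100.0000]/1.05 = 53.7241. B = V − Δ·S = 181.9292.
Self-financing check: at every node Δ·S+B equals the discounted successor values.

(0,0): Delta=-0.6968 Bond=181.9292
V0=53.7241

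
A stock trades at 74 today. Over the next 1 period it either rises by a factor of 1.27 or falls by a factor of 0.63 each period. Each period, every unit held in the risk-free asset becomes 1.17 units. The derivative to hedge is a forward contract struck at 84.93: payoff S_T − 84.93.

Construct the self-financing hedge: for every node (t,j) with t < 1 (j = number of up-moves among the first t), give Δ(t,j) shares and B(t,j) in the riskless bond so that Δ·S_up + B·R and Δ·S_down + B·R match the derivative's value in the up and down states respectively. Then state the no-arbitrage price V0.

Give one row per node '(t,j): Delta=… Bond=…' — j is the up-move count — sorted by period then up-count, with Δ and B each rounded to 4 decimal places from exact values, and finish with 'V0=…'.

Risk-neutral probability p* = (R−d)/(u−d) = (1.17−0.63)/(1.27−0.63) = 0.8437.
At expiry t=1: V(1,0)=-38.3100, V(1,1)=9.0500
(0,0): S=74.0000. Δ = (V_up−V_dn)/(S_up−S_dn) = (9.0500−-38.3100)/(93.9800−46.6200) = 1.0000. V = [p*·9.0500 + (1−p*)·-38.3100]/1.17 = 1.4103. B = V − Δ·S = -72.5897.
Self-financing check: at every node Δ·S+B equals the discounted successor values.

(0,0): Delta=1.0000 Bond=-72.5897
V0=1.4103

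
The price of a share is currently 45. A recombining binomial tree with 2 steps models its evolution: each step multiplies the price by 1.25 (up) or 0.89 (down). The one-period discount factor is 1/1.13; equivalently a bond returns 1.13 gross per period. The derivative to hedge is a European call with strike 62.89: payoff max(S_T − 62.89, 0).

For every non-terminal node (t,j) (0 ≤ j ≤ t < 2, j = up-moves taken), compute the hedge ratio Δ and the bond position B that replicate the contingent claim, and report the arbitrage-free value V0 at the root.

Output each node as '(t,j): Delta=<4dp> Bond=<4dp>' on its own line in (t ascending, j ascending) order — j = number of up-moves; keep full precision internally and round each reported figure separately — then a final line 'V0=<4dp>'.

Risk-neutral probability p* = (R−d)/(u−d) = (1.13−0.89)/(1.25−0.89) = 0.6667.
Payoff layer (t=2): V(2,0)=0.0000, V(2,1)=0.0000, V(2,2)=7.4225
  t=1,j=0: stock 40.0500 → up 50.0625 (V=0.0000), down 35.6445 (V=0.0000). Price 0.0000; hedge Δ=0.0000, bond B=0.0000.
  t=1,j=1: stock 56.2500 → up 70.3125 (V=7.4225), down 50.0625 (V=0.0000). Price 4.3791; hedge Δ=0.3665, bond B=-16.2390.
  t=0,j=0: stock 45.0000 → up 56.2500 (V=4.3791), down 40.0500 (V=0.0000). Price 2.5835; hedge Δ=0.2703, bond B=-9.5805.
Check: Δ(0,0)·S0 + B(0,0) = 2.5835 = V0.

(0,0): Delta=0.2703 Bond=-9.5805
(1,0): Delta=0.0000 Bond=0.0000
(1,1): Delta=0.3665 Bond=-16.2390
V0=2.5835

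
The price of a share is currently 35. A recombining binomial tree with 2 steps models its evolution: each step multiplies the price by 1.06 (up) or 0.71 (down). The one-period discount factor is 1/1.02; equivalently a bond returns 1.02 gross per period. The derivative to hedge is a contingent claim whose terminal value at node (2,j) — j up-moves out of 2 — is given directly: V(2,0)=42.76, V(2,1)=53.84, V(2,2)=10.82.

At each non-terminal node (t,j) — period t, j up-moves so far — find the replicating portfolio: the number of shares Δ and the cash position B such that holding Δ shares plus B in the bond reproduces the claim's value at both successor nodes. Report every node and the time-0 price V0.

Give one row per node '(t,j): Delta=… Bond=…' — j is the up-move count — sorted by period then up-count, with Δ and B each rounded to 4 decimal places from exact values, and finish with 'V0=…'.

The replicating-portfolio and risk-neutral prices coincide; use p* = (1.02−0.71)/(1.06−0.71) = 0.8857 for the latter.
Terminal values V(2,·): V(2,0)=42.7600, V(2,1)=53.8400, V(2,2)=10.8200
Node (1,0) S=24.8500: V=(p*·53.8400+(1−p*)·42.7600)/1.02=51.5429; Δ=(53.8400−42.7600)/(26.3410−17.6435)=1.2739; B=V−Δ·S=19.8857
Node (1,1) S=37.1000: V=(p*·10.8200+(1−p*)·53.8400)/1.02=15.4280; Δ=(10.8200−53.8400)/(39.3260−26.3410)=-3.3131; B=V−Δ·S=138.3423
Node (0,0) S=35.0000: V=(p*·15.4280+(1−p*)·51.5429)/1.02=19.1720; Δ=(15.4280−51.5429)/(37.1000−24.8500)=-2.9482; B=V−Δ·S=122.3573
Self-financing check: at every node Δ·S+B equals the discounted successor values.

(0,0): Delta=-2.9482 Bond=122.3573
(1,0): Delta=1.2739 Bond=19.8857
(1,1): Delta=-3.3131 Bond=138.3423
V0=19.1720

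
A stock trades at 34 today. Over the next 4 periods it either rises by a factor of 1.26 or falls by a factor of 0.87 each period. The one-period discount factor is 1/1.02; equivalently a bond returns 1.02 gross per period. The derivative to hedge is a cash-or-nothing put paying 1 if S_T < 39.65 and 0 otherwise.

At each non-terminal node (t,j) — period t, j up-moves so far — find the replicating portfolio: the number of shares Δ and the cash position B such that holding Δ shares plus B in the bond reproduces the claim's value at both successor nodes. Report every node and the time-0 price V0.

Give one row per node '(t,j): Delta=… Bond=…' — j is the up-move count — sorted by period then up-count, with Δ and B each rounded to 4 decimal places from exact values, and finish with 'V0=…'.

Since d<R<u, set p* = (R−d)/(u−d) = 0.3846; price each node as the discounted p*-expectation of its children.
At expiry t=4: V(4,0)=1.0000, V(4,1)=1.0000, V(4,2)=0.0000, V(4,3)=0.0000, V(4,4)=0.0000
Node (3,0) S=22.3891: V=(p*·1.0000+(1−p*)·1.0000)/1.02=0.9804; Δ=(1.0000−1.0000)/(28.2103−19.4785)=0.0000; B=V−Δ·S=0.9804
Node (3,1) S=32.4256: V=(p*·0.0000+(1−p*)·1.0000)/1.02=0.6033; Δ=(0.0000−1.0000)/(40.8563−28.2103)=-0.0791; B=V−Δ·S=3.1674
Node (3,2) S=46.9612: V=(p*·0.0000+(1−p*)·0.0000)/1.02=0.0000; Δ=(0.0000−0.0000)/(59.1711−40.8563)=0.0000; B=V−Δ·S=0.0000
Node (3,3) S=68.0128: V=(p*·0.0000+(1−p*)·0.0000)/1.02=0.0000; Δ=(0.0000−0.0000)/(85.6961−59.1711)=0.0000; B=V−Δ·S=0.0000
Node (2,0) S=25.7346: V=(p*·0.6033+(1−p*)·0.9804)/1.02=0.8190; Δ=(0.6033−0.9804)/(32.4256−22.3891)=-0.0376; B=V−Δ·S=1.7858
Node (2,1) S=37.2708: V=(p*·0.0000+(1−p*)·0.6033)/1.02=0.3640; Δ=(0.0000−0.6033)/(46.9612−32.4256)=-0.0415; B=V−Δ·S=1.9110
Node (2,2) S=53.9784: V=(p*·0.0000+(1−p*)·0.0000)/1.02=0.0000; Δ=(0.0000−0.0000)/(68.0128−46.9612)=0.0000; B=V−Δ·S=0.0000
Node (1,0) S=29.5800: V=(p*·0.3640+(1−p*)·0.8190)/1.02=0.6314; Δ=(0.3640−0.8190)/(37.2708−25.7346)=-0.0394; B=V−Δ·S=1.7980
Node (1,1) S=42.8400: V=(p*·0.0000+(1−p*)·0.3640)/1.02=0.2196; Δ=(0.0000−0.3640)/(53.9784−37.2708)=-0.0218; B=V−Δ·S=1.1529
Node (0,0) S=34.0000: V=(p*·0.2196+(1−p*)·0.6314)/1.02=0.4637; Δ=(0.2196−0.6314)/(42.8400−29.5800)=-0.0311; B=V−Δ·S=1.5195
Each (Δ,B) replicates both successor values, so the strategy is self-financing and V0 is arbitrage-free.

(0,0): Delta=-0.0311 Bond=1.5195
(1,0): Delta=-0.0394 Bond=1.7980
(1,1): Delta=-0.0218 Bond=1.1529
(2,0): Delta=-0.0376 Bond=1.7858
(2,1): Delta=-0.0415 Bond=1.9110
(2,2): Delta=0.0000 Bond=0.0000
(3,0): Delta=0.0000 Bond=0.9804
(3,1): Delta=-0.0791 Bond=3.1674
(3,2): Delta=0.0000 Bond=0.0000
(3,3): Delta=0.0000 Bond=0.0000
V0=0.4637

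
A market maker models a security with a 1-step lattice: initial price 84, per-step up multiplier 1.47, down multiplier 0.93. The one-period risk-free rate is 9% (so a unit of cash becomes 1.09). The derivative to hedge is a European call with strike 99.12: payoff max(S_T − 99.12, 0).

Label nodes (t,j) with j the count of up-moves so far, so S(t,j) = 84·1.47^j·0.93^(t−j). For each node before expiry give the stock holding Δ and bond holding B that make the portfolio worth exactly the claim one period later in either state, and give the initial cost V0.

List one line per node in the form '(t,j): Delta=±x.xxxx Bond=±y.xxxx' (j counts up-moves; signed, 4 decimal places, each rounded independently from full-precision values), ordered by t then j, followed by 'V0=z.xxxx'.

(0,0): Delta=0.5370 Bond=-38.4893
V0=6.6218

The replicating-portfolio and risk-neutral prices coincide; use p* = (1.09−0.93)/(1.47−0.93) = 0.2963 for the latter.
Terminal values V(1,·): V(1,0)=0.0000, V(1,1)=24.3600
Node (0,0) S=84.0000: V=(p*·24.3600+(1−p*)·0.0000)/1.09=6.6218; Δ=(24.3600−0.0000)/(123.4800−78.1200)=0.5370; B=V−Δ·S=-38.4893
Check: Δ(0,0)·S0 + B(0,0) = 6.6218 = V0.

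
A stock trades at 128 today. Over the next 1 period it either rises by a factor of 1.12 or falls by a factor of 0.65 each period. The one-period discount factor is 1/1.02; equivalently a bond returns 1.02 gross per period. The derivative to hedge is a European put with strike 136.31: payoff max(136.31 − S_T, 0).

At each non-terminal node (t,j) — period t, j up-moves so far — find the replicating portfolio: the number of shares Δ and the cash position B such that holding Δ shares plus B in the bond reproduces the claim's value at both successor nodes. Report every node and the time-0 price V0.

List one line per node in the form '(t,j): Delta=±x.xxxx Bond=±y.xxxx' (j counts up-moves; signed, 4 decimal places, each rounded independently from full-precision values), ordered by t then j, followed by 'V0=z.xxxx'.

No-arbitrage ⇒ martingale measure with p* = (R−d)/(u−d) = 0.7872.
At expiry t=1: V(1,0)=53.1100, V(1,1)=0.0000
  t=0,j=0: stock 128.0000 → up 143.3600 (V=0.0000), down 83.2000 (V=53.1100). Price 11.0784; hedge Δ=-0.8828, bond B=124.0784.
Root portfolio cost Δ·128+B reproduces V0=11.0784.

(0,0): Delta=-0.8828 Bond=124.0784
V0=11.0784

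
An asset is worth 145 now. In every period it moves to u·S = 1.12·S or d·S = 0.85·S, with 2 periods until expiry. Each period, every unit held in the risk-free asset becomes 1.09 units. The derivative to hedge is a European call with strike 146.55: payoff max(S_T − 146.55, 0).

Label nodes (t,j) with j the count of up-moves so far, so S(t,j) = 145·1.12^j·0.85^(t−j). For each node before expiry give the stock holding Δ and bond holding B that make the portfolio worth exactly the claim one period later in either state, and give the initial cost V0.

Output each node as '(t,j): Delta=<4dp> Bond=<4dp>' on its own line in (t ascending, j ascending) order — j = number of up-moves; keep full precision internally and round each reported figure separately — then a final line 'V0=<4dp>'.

(0,0): Delta=0.7361 Bond=-83.2322
(1,0): Delta=0.0000 Bond=0.0000
(1,1): Delta=0.8059 Bond=-102.0635
V0=23.5009

The replicating-portfolio and risk-neutral prices coincide; use p* = (1.09−0.85)/(1.12−0.85) = 0.8889 for the latter.
Terminal values V(2,·): V(2,0)=0.0000, V(2,1)=0.0000, V(2,2)=35.3380
(1,0): S=123.2500. Δ = (V_up−V_dn)/(S_up−S_dn) = (0.0000−0.0000)/(138.0400−104.7625) = 0.0000. V = [p*·0.0000 + (1−p*)·0.0000]/1.09 = 0.0000. B = V − Δ·S = 0.0000.
(1,1): S=162.4000. Δ = (V_up−V_dn)/(S_up−S_dn) = (35.3380−0.0000)/(181.8880−138.0400) = 0.8059. V = [p*·35.3380 + (1−p*)·0.0000]/1.09 = 28.8179. B = V − Δ·S = -102.0635.
(0,0): S=145.0000. Δ = (V_up−V_dn)/(S_up−S_dn) = (28.8179−0.0000)/(162.4000−123.2500) = 0.7361. V = [p*·28.8179 + (1−p*)·0.0000]/1.09 = 23.5009. B = V − Δ·S = -83.2322.
Check: Δ(0,0)·S0 + B(0,0) = 23.5009 = V0.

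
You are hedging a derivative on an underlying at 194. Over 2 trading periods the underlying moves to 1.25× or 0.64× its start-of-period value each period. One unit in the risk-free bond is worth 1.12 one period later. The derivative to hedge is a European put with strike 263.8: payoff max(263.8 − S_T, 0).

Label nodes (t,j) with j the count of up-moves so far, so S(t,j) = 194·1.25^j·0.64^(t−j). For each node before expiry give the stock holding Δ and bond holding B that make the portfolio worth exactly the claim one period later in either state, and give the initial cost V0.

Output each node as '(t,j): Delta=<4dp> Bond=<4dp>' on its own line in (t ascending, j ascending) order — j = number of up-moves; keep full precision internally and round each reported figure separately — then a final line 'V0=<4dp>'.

(0,0): Delta=-0.7665 Bond=184.4180
(1,0): Delta=-1.0000 Bond=235.5357
(1,1): Delta=-0.7342 Bond=198.6973
V0=35.7111

The replicating-portfolio and risk-neutral prices coincide; use p* = (1.12−0.64)/(1.25−0.64) = 0.7869 for the latter.
At expiry t=2: V(2,0)=184.3376, V(2,1)=108.6000, V(2,2)=0.0000
Node (1,0) S=124.1600: V=(p*·108.6000+(1−p*)·184.3376)/1.12=111.3757; Δ=(108.6000−184.3376)/(155.2000−79.4624)=-1.0000; B=V−Δ·S=235.5357
Node (1,1) S=242.5000: V=(p*·0.0000+(1−p*)·108.6000)/1.12=20.6645; Δ=(0.0000−108.6000)/(303.1250−155.2000)=-0.7342; B=V−Δ·S=198.6973
Node (0,0) S=194.0000: V=(p*·20.6645+(1−p*)·111.3757)/1.12=35.7111; Δ=(20.6645−111.3757)/(242.5000−124.1600)=-0.7665; B=V−Δ·S=184.4180
The time-0 hedge costs 35.7111, which is the no-arbitrage price.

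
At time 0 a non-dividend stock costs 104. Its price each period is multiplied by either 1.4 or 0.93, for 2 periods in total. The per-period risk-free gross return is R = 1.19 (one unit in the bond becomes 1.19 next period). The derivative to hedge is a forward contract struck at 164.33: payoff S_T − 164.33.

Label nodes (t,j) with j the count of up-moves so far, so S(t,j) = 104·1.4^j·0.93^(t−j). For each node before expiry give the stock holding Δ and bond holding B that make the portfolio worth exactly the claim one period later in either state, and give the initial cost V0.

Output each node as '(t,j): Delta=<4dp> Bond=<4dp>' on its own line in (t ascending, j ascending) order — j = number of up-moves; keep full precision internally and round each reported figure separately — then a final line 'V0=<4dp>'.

(0,0): Delta=1.0000 Bond=-116.0441
(1,0): Delta=1.0000 Bond=-138.0924
(1,1): Delta=1.0000 Bond=-138.0924
V0=-12.0441

Since d<R<u, set p* = (R−d)/(u−d) = 0.5532; price each node as the discounted p*-expectation of its children.
Terminal payoffs: V(2,0)=-74.3804, V(2,1)=-28.9220, V(2,2)=39.5100
(1,0): S=96.7200. Δ = (V_up−V_dn)/(S_up−S_dn) = (-28.9220−-74.3804)/(135.4080−89.9496) = 1.0000. V = [p*·-28.9220 + (1−p*)·-74.3804]/1.19 = -41.3724. B = V − Δ·S = -138.0924.
(1,1): S=145.6000. Δ = (V_up−V_dn)/(S_up−S_dn) = (39.5100−-28.9220)/(203.8400−135.4080) = 1.0000. V = [p*·39.5100 + (1−p*)·-28.9220]/1.19 = 7.5076. B = V − Δ·S = -138.0924.
(0,0): S=104.0000. Δ = (V_up−V_dn)/(S_up−S_dn) = (7.5076−-41.3724)/(145.6000−96.7200) = 1.0000. V = [p*·7.5076 + (1−p*)·-41.3724]/1.19 = -12.0441. B = V − Δ·S = -116.0441.
Root portfolio cost Δ·104+B reproduces V0=-12.0441.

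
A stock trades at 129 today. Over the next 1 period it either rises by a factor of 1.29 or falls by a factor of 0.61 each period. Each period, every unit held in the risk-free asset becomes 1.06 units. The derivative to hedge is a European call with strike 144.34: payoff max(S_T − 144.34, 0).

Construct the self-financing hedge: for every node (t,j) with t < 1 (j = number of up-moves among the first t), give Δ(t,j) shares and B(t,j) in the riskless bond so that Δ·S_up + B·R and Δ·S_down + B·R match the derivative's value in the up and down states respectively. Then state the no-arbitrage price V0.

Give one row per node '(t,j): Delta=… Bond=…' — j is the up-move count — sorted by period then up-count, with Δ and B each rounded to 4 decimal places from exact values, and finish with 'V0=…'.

Under the risk-neutral measure, an up-move has probability p* = (R−d)/(u−d) = 0.6618 and values discount at R = 1.06.
Terminal values V(1,·): V(1,0)=0.0000, V(1,1)=22.0700
  t=0,j=0: stock 129.0000 → up 166.4100 (V=22.0700), down 78.6900 (V=0.0000). Price 13.7784; hedge Δ=0.2516, bond B=-18.6774.
Each (Δ,B) replicates both successor values, so the strategy is self-financing and V0 is arbitrage-free.

(0,0): Delta=0.2516 Bond=-18.6774
V0=13.7784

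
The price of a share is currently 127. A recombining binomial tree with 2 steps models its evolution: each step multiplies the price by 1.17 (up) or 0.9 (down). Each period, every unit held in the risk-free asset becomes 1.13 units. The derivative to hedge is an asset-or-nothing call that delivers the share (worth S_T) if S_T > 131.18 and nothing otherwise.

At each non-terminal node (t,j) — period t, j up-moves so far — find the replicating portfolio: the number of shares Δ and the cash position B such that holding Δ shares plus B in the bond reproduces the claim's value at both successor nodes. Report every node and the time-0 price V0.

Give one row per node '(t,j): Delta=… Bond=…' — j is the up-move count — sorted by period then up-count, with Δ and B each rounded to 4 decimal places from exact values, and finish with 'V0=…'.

Risk-neutral probability p* = (R−d)/(u−d) = (1.13−0.9)/(1.17−0.9) = 0.8519.
Payoff layer (t=2): V(2,0)=0.0000, V(2,1)=133.7310, V(2,2)=173.8503
(1,0): S=114.3000. Δ = (V_up−V_dn)/(S_up−S_dn) = (133.7310−0.0000)/(133.7310−102.8700) = 4.3333. V = [p*·133.7310 + (1−p*)·0.0000]/1.13 = 100.8133. B = V − Δ·S = -394.4867.
(1,1): S=148.5900. Δ = (V_up−V_dn)/(S_up−S_dn) = (173.8503−133.7310)/(173.8503−133.7310) = 1.0000. V = [p*·173.8503 + (1−p*)·133.7310]/1.13 = 148.5900. B = V − Δ·S = 0.0000.
(0,0): S=127.0000. Δ = (V_up−V_dn)/(S_up−S_dn) = (148.5900−100.8133)/(148.5900−114.3000) = 1.3933. V = [p*·148.5900 + (1−p*)·100.8133]/1.13 = 125.2318. B = V − Δ·S = -51.7190.
Check: Δ(0,0)·S0 + B(0,0) = 125.2318 = V0.

(0,0): Delta=1.3933 Bond=-51.7190
(1,0): Delta=4.3333 Bond=-394.4867
(1,1): Delta=1.0000 Bond=0.0000
V0=125.2318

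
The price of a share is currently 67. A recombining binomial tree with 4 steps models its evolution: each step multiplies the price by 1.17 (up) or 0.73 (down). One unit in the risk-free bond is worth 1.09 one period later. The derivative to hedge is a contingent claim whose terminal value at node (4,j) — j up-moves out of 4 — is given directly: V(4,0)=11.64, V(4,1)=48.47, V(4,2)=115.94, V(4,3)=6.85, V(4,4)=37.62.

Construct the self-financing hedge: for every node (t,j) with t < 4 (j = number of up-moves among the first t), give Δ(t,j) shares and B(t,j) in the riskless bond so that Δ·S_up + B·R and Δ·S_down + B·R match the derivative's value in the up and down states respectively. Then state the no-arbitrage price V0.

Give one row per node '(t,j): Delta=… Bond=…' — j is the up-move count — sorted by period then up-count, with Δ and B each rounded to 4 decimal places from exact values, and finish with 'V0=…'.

(0,0): Delta=-0.4527 Bond=55.7989
(1,0): Delta=-2.0234 Bond=137.6440
(1,1): Delta=-0.2349 Bond=43.7489
(2,0): Delta=3.6148 Bond=-51.2773
(2,1): Delta=-2.8052 Bond=194.7674
(2,2): Delta=0.1214 Bond=15.0017
(3,0): Delta=3.2115 Bond=-45.3801
(3,1): Delta=3.6707 Bond=-58.2283
(3,2): Delta=-3.7031 Bond=272.4131
(3,3): Delta=0.6517 Bond=-40.5507
V0=25.4661

Since d<R<u, set p* = (R−d)/(u−d) = 0.8182; price each node as the discounted p*-expectation of its children.
Terminal payoffs: V(4,0)=11.6400, V(4,1)=48.4700, V(4,2)=115.9400, V(4,3)=6.8500, V(4,4)=37.6200
  t=3,j=0: stock 26.0641 → up 30.4950 (V=48.4700), down 19.0268 (V=11.6400). Price 38.3244; hedge Δ=3.2115, bond B=-45.3801.
  t=3,j=1: stock 41.7740 → up 48.8756 (V=115.9400), down 30.4950 (V=48.4700). Price 95.1126; hedge Δ=3.6707, bond B=-58.2283.
  t=3,j=2: stock 66.9529 → up 78.3349 (V=6.8500), down 48.8756 (V=115.9400). Price 24.4812; hedge Δ=-3.7031, bond B=272.4131.
  t=3,j=3: stock 107.3081 → up 125.5504 (V=37.6200), down 78.3349 (V=6.8500). Price 29.3812; hedge Δ=0.6517, bond B=-40.5507.
  t=2,j=0: stock 35.7043 → up 41.7740 (V=95.1126), down 26.0641 (V=38.3244). Price 77.7867; hedge Δ=3.6148, bond B=-51.2773.
  t=2,j=1: stock 57.2247 → up 66.9529 (V=24.4812), down 41.7740 (V=95.1126). Price 34.2416; hedge Δ=-2.8052, bond B=194.7674.
  t=2,j=2: stock 91.7163 → up 107.3081 (V=29.3812), down 66.9529 (V=24.4812). Price 26.1379; hedge Δ=0.1214, bond B=15.0017.
  t=1,j=0: stock 48.9100 → up 57.2247 (V=34.2416), down 35.7043 (V=77.7867). Price 38.6778; hedge Δ=-2.0234, bond B=137.6440.
  t=1,j=1: stock 78.3900 → up 91.7163 (V=26.1379), down 57.2247 (V=34.2416). Price 25.3314; hedge Δ=-0.2349, bond B=43.7489.
  t=0,j=0: stock 67.0000 → up 78.3900 (V=25.3314), down 48.9100 (V=38.6778). Price 25.4661; hedge Δ=-0.4527, bond B=55.7989.
Root portfolio cost Δ·67+B reproduces V0=25.4661.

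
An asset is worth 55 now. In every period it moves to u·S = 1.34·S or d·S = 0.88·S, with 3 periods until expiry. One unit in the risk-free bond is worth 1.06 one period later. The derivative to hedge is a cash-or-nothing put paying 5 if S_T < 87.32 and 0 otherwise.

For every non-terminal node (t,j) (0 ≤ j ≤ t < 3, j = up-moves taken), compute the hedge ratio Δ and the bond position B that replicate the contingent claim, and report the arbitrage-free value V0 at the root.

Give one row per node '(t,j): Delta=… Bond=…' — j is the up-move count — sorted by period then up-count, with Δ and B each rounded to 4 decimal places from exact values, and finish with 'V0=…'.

No-arbitrage ⇒ martingale measure with p* = (R−d)/(u−d) = 0.3913.
Payoff layer (t=3): V(3,0)=5.0000, V(3,1)=5.0000, V(3,2)=5.0000, V(3,3)=0.0000
(2,0): S=42.5920. Δ = (V_up−V_dn)/(S_up−S_dn) = (5.0000−5.0000)/(57.0733−37.4810) = 0.0000. V = [p*·5.0000 + (1−p*)·5.0000]/1.06 = 4.7170. B = V − Δ·S = 4.7170.
(2,1): S=64.8560. Δ = (V_up−V_dn)/(S_up−S_dn) = (5.0000−5.0000)/(86.9070−57.0733) = 0.0000. V = [p*·5.0000 + (1−p*)·5.0000]/1.06 = 4.7170. B = V − Δ·S = 4.7170.
(2,2): S=98.7580. Δ = (V_up−V_dn)/(S_up−S_dn) = (0.0000−5.0000)/(132.3357−86.9070) = -0.1101. V = [p*·0.0000 + (1−p*)·5.0000]/1.06 = 2.8712. B = V − Δ·S = 13.7408.
(1,0): S=48.4000. Δ = (V_up−V_dn)/(S_up−S_dn) = (4.7170−4.7170)/(64.8560−42.5920) = 0.0000. V = [p*·4.7170 + (1−p*)·4.7170]/1.06 = 4.4500. B = V − Δ·S = 4.4500.
(1,1): S=73.7000. Δ = (V_up−V_dn)/(S_up−S_dn) = (2.8712−4.7170)/(98.7580−64.8560) = -0.0544. V = [p*·2.8712 + (1−p*)·4.7170]/1.06 = 3.7686. B = V − Δ·S = 7.7812.
(0,0): S=55.0000. Δ = (V_up−V_dn)/(S_up−S_dn) = (3.7686−4.4500)/(73.7000−48.4000) = -0.0269. V = [p*·3.7686 + (1−p*)·4.4500]/1.06 = 3.9466. B = V − Δ·S = 5.4278.
The time-0 hedge costs 3.9466, which is the no-arbitrage price.

(0,0): Delta=-0.0269 Bond=5.4278
(1,0): Delta=0.0000 Bond=4.4500
(1,1): Delta=-0.0544 Bond=7.7812
(2,0): Delta=0.0000 Bond=4.7170
(2,1): Delta=0.0000 Bond=4.7170
(2,2): Delta=-0.1101 Bond=13.7408
V0=3.9466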